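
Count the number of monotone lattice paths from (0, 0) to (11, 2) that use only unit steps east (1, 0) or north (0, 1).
Number of paths = 78

A monotone lattice path from (0, 0) to (11, 2) consists of 11 east steps and 2 north steps in some order, so it is determined by which 11 of the 13 steps are east. The count is C(13, 11) = 78.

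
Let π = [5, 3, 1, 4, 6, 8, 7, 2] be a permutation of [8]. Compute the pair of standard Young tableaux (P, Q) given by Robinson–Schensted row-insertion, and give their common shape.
P = [1, 2, 6, 7] / [3, 4] / [5, 8];  Q = [1, 4, 5, 6] / [2, 7] / [3, 8];  common shape = (4, 2, 2)

Row-insert the values π_1, π_2, … into P one at a time, bumping the leftmost entry strictly greater than the inserted value down to the next row. The recording tableau Q records, in position (i, j), the step at which that cell was added to P.
  Insert 5 (step 1): P = [5];  Q = [1]
  Insert 3 (step 2): P = [3] / [5];  Q = [1] / [2]
  Insert 1 (step 3): P = [1] / [3] / [5];  Q = [1] / [2] / [3]
  Insert 4 (step 4): P = [1, 4] / [3] / [5];  Q = [1, 4] / [2] / [3]
  Insert 6 (step 5): P = [1, 4, 6] / [3] / [5];  Q = [1, 4, 5] / [2] / [3]
  Insert 8 (step 6): P = [1, 4, 6, 8] / [3] / [5];  Q = [1, 4, 5, 6] / [2] / [3]
  Insert 7 (step 7): P = [1, 4, 6, 7] / [3, 8] / [5];  Q = [1, 4, 5, 6] / [2, 7] / [3]
  Insert 2 (step 8): P = [1, 2, 6, 7] / [3, 4] / [5, 8];  Q = [1, 4, 5, 6] / [2, 7] / [3, 8]
Final shape: (4, 2, 2).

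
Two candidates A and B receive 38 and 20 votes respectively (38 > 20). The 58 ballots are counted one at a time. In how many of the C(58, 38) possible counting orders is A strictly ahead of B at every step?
Strict-lead orderings = 573285572389530

Total orderings of the 58 votes with 38 for A: C(58, 38) = 1847253511032930. By the Bertrand ballot formula (Cycle Lemma / reflection principle), the number of orderings in which A is strictly ahead of B throughout is (p − q)/(p + q) · C(p + q, p) = (38 − 20)/(38 + 20) · 1847253511032930 = 573285572389530.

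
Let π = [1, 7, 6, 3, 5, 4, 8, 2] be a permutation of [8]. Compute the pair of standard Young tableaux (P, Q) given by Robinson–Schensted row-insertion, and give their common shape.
P = [1, 2, 4, 8] / [3] / [5] / [6] / [7];  Q = [1, 2, 5, 7] / [3] / [4] / [6] / [8];  common shape = (4, 1, 1, 1, 1)

Row-insert the values π_1, π_2, … into P one at a time, bumping the leftmost entry strictly greater than the inserted value down to the next row. The recording tableau Q records, in position (i, j), the step at which that cell was added to P.
  Insert 1 (step 1): P = [1];  Q = [1]
  Insert 7 (step 2): P = [1, 7];  Q = [1, 2]
  Insert 6 (step 3): P = [1, 6] / [7];  Q = [1, 2] / [3]
  Insert 3 (step 4): P = [1, 3] / [6] / [7];  Q = [1, 2] / [3] / [4]
  Insert 5 (step 5): P = [1, 3, 5] / [6] / [7];  Q = [1, 2, 5] / [3] / [4]
  Insert 4 (step 6): P = [1, 3, 4] / [5] / [6] / [7];  Q = [1, 2, 5] / [3] / [4] / [6]
  Insert 8 (step 7): P = [1, 3, 4, 8] / [5] / [6] / [7];  Q = [1, 2, 5, 7] / [3] / [4] / [6]
  Insert 2 (step 8): P = [1, 2, 4, 8] / [3] / [5] / [6] / [7];  Q = [1, 2, 5, 7] / [3] / [4] / [6] / [8]
Final shape: (4, 1, 1, 1, 1).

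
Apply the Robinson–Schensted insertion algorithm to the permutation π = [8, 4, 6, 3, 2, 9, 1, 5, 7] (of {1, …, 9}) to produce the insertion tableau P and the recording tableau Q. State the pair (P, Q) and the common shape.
P = [1, 5, 7] / [2, 6, 9] / [3] / [4] / [8];  Q = [1, 3, 6] / [2, 8, 9] / [4] / [5] / [7];  common shape = (3, 3, 1, 1, 1)

Row-insert the values π_1, π_2, … into P one at a time, bumping the leftmost entry strictly greater than the inserted value down to the next row. The recording tableau Q records, in position (i, j), the step at which that cell was added to P.
  Insert 8 (step 1): P = [8];  Q = [1]
  Insert 4 (step 2): P = [4] / [8];  Q = [1] / [2]
  Insert 6 (step 3): P = [4, 6] / [8];  Q = [1, 3] / [2]
  Insert 3 (step 4): P = [3, 6] / [4] / [8];  Q = [1, 3] / [2] / [4]
  Insert 2 (step 5): P = [2, 6] / [3] / [4] / [8];  Q = [1, 3] / [2] / [4] / [5]
  Insert 9 (step 6): P = [2, 6, 9] / [3] / [4] / [8];  Q = [1, 3, 6] / [2] / [4] / [5]
  Insert 1 (step 7): P = [1, 6, 9] / [2] / [3] / [4] / [8];  Q = [1, 3, 6] / [2] / [4] / [5] / [7]
  Insert 5 (step 8): P = [1, 5, 9] / [2, 6] / [3] / [4] / [8];  Q = [1, 3, 6] / [2, 8] / [4] / [5] / [7]
  Insert 7 (step 9): P = [1, 5, 7] / [2, 6, 9] / [3] / [4] / [8];  Q = [1, 3, 6] / [2, 8, 9] / [4] / [5] / [7]
Final shape: (3, 3, 1, 1, 1).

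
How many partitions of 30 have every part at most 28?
p(30, parts ≤ 28) = 5602

Use the recurrence p(n, m) = p(n, m−1) + p(n−m, m): either the largest part is < m (count p(n, m−1)) or the largest part is exactly m (remove one copy of m, count p(n−m, m)). With p(0, ·) = 1 this gives p(30, parts ≤ 28) = 5602. (By conjugating Young diagrams, this also counts partitions of 30 into at most 28 parts.)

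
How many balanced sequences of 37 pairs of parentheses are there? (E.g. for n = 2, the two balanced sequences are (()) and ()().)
C_37 = 45950804324621742364

These balanced parentheses are counted by the Catalan number C_n = (1/(n + 1)) · C(2n, n). For n = 37: C_37 = (1/38) · C(74, 37) = 1746130564335626209832/38 = 45950804324621742364.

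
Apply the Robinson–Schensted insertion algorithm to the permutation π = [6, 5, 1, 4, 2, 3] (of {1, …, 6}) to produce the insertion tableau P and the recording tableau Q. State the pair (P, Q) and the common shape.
P = [1, 2, 3] / [4] / [5] / [6];  Q = [1, 4, 6] / [2] / [3] / [5];  common shape = (3, 1, 1, 1)

Row-insert the values π_1, π_2, … into P one at a time, bumping the leftmost entry strictly greater than the inserted value down to the next row. The recording tableau Q records, in position (i, j), the step at which that cell was added to P.
  Insert 6 (step 1): P = [6];  Q = [1]
  Insert 5 (step 2): P = [5] / [6];  Q = [1] / [2]
  Insert 1 (step 3): P = [1] / [5] / [6];  Q = [1] / [2] / [3]
  Insert 4 (step 4): P = [1, 4] / [5] / [6];  Q = [1, 4] / [2] / [3]
  Insert 2 (step 5): P = [1, 2] / [4] / [5] / [6];  Q = [1, 4] / [2] / [3] / [5]
  Insert 3 (step 6): P = [1, 2, 3] / [4] / [5] / [6];  Q = [1, 4, 6] / [2] / [3] / [5]
Final shape: (3, 1, 1, 1).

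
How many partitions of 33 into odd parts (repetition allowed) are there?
p_odd(33) = 448

Enumerate partitions using only odd parts via the recurrence o(n, m) = o(n, m−2) + o(n−m, m) over odd m, starting from the largest odd part ≤ n. This gives p_odd(33) = 448. (Euler's theorem: equals the count of distinct-part partitions.)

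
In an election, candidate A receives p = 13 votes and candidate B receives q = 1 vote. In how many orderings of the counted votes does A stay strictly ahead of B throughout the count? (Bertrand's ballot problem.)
Strict-lead orderings = 12

Total orderings of the 14 votes with 13 for A: C(14, 13) = 14. By the Bertrand ballot formula (Cycle Lemma / reflection principle), the number of orderings in which A is strictly ahead of B throughout is (p − q)/(p + q) · C(p + q, p) = (13 − 1)/(13 + 1) · 14 = 12.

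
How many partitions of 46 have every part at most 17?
p(46, parts ≤ 17) = 87268

Use the recurrence p(n, m) = p(n, m−1) + p(n−m, m): either the largest part is < m (count p(n, m−1)) or the largest part is exactly m (remove one copy of m, count p(n−m, m)). With p(0, ·) = 1 this gives p(46, parts ≤ 17) = 87268. (By conjugating Young diagrams, this also counts partitions of 46 into at most 17 parts.)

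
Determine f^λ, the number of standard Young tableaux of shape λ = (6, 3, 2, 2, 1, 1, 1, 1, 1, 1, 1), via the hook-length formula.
# SYT of shape (6, 3, 2, 2, 1, 1, 1, 1, 1, 1, 1) = 14549535

Hook-length formula: f^λ = n! / Π hook(c), product over all cells c of the Young diagram. For λ = (6, 3, 2, 2, 1, 1, 1, 1, 1, 1, 1), n = 20 boxes. Hook lengths by row (left-to-right, top-to-bottom): [16, 8, 5, 3, 2, 1]; [12, 4, 1]; [10, 2]; [9, 1]; [7]; [6]; [5]; [4]; [3]; [2]; [1]. Product of hooks = 167215104000. So f^λ = 20! / 167215104000 = 2432902008176640000 / 167215104000 = 14549535.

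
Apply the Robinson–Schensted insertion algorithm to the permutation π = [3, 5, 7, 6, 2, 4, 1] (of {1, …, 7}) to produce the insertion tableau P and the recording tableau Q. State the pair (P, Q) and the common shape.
P = [1, 4, 6] / [2, 5] / [3] / [7];  Q = [1, 2, 3] / [4, 6] / [5] / [7];  common shape = (3, 2, 1, 1)

Row-insert the values π_1, π_2, … into P one at a time, bumping the leftmost entry strictly greater than the inserted value down to the next row. The recording tableau Q records, in position (i, j), the step at which that cell was added to P.
  Insert 3 (step 1): P = [3];  Q = [1]
  Insert 5 (step 2): P = [3, 5];  Q = [1, 2]
  Insert 7 (step 3): P = [3, 5, 7];  Q = [1, 2, 3]
  Insert 6 (step 4): P = [3, 5, 6] / [7];  Q = [1, 2, 3] / [4]
  Insert 2 (step 5): P = [2, 5, 6] / [3] / [7];  Q = [1, 2, 3] / [4] / [5]
  Insert 4 (step 6): P = [2, 4, 6] / [3, 5] / [7];  Q = [1, 2, 3] / [4, 6] / [5]
  Insert 1 (step 7): P = [1, 4, 6] / [2, 5] / [3] / [7];  Q = [1, 2, 3] / [4, 6] / [5] / [7]
Final shape: (3, 2, 1, 1).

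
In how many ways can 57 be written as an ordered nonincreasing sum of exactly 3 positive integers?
p(57, 3 parts) = 271

Partitions of n into exactly k parts are in bijection with partitions of n − k into at most k parts (subtract 1 from each part). So p(57, exactly 3) = p(54, parts ≤ 3). Computing via the recurrence p(m, j) = p(m, j−1) + p(m−j, j) gives 271.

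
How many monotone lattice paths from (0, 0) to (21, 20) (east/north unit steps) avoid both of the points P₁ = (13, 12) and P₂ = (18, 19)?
Number of paths = 147985099020

Inclusion–exclusion. Total paths: C(41, 21) = 269128937220. Through P₁: C(25, 13)·C(16, 8) = 66927861000. Through P₂: C(37, 18)·C(4, 3) = 70690527600. Since P₁ is strictly southwest of P₂, a monotone path through both must visit P₁ then P₂; paths through both = C(25, 13)·C(12, 5)·C(4, 3) = 16474550400. Avoid both = 269128937220 − 66927861000 − 70690527600 + 16474550400 = 147985099020.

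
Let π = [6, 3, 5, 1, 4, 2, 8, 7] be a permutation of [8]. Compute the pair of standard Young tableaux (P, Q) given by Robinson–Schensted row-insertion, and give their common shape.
P = [1, 2, 7] / [3, 4, 8] / [5] / [6];  Q = [1, 3, 7] / [2, 5, 8] / [4] / [6];  common shape = (3, 3, 1, 1)

Row-insert the values π_1, π_2, … into P one at a time, bumping the leftmost entry strictly greater than the inserted value down to the next row. The recording tableau Q records, in position (i, j), the step at which that cell was added to P.
  Insert 6 (step 1): P = [6];  Q = [1]
  Insert 3 (step 2): P = [3] / [6];  Q = [1] / [2]
  Insert 5 (step 3): P = [3, 5] / [6];  Q = [1, 3] / [2]
  Insert 1 (step 4): P = [1, 5] / [3] / [6];  Q = [1, 3] / [2] / [4]
  Insert 4 (step 5): P = [1, 4] / [3, 5] / [6];  Q = [1, 3] / [2, 5] / [4]
  Insert 2 (step 6): P = [1, 2] / [3, 4] / [5] / [6];  Q = [1, 3] / [2, 5] / [4] / [6]
  Insert 8 (step 7): P = [1, 2, 8] / [3, 4] / [5] / [6];  Q = [1, 3, 7] / [2, 5] / [4] / [6]
  Insert 7 (step 8): P = [1, 2, 7] / [3, 4, 8] / [5] / [6];  Q = [1, 3, 7] / [2, 5, 8] / [4] / [6]
Final shape: (3, 3, 1, 1).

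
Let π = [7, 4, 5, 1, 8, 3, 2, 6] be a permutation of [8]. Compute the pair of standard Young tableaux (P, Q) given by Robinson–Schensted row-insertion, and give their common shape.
P = [1, 2, 6] / [3, 5, 8] / [4] / [7];  Q = [1, 3, 5] / [2, 6, 8] / [4] / [7];  common shape = (3, 3, 1, 1)

Row-insert the values π_1, π_2, … into P one at a time, bumping the leftmost entry strictly greater than the inserted value down to the next row. The recording tableau Q records, in position (i, j), the step at which that cell was added to P.
  Insert 7 (step 1): P = [7];  Q = [1]
  Insert 4 (step 2): P = [4] / [7];  Q = [1] / [2]
  Insert 5 (step 3): P = [4, 5] / [7];  Q = [1, 3] / [2]
  Insert 1 (step 4): P = [1, 5] / [4] / [7];  Q = [1, 3] / [2] / [4]
  Insert 8 (step 5): P = [1, 5, 8] / [4] / [7];  Q = [1, 3, 5] / [2] / [4]
  Insert 3 (step 6): P = [1, 3, 8] / [4, 5] / [7];  Q = [1, 3, 5] / [2, 6] / [4]
  Insert 2 (step 7): P = [1, 2, 8] / [3, 5] / [4] / [7];  Q = [1, 3, 5] / [2, 6] / [4] / [7]
  Insert 6 (step 8): P = [1, 2, 6] / [3, 5, 8] / [4] / [7];  Q = [1, 3, 5] / [2, 6, 8] / [4] / [7]
Final shape: (3, 3, 1, 1).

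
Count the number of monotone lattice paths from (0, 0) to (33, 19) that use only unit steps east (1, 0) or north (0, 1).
Number of paths = 76360380541900

A monotone lattice path from (0, 0) to (33, 19) consists of 33 east steps and 19 north steps in some order, so it is determined by which 33 of the 52 steps are east. The count is C(52, 33) = 76360380541900.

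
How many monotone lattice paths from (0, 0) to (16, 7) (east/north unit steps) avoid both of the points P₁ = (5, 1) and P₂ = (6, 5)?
Number of paths = 142389

Inclusion–exclusion. Total paths: C(23, 16) = 245157. Through P₁: C(6, 5)·C(17, 11) = 74256. Through P₂: C(11, 6)·C(12, 10) = 30492. Since P₁ is strictly southwest of P₂, a monotone path through both must visit P₁ then P₂; paths through both = C(6, 5)·C(5, 1)·C(12, 10) = 1980. Avoid both = 245157 − 74256 − 30492 + 1980 = 142389.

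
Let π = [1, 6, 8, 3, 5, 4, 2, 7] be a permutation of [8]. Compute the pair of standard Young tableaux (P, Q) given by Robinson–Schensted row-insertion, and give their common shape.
P = [1, 2, 4, 7] / [3, 8] / [5] / [6];  Q = [1, 2, 3, 8] / [4, 5] / [6] / [7];  common shape = (4, 2, 1, 1)

Row-insert the values π_1, π_2, … into P one at a time, bumping the leftmost entry strictly greater than the inserted value down to the next row. The recording tableau Q records, in position (i, j), the step at which that cell was added to P.
  Insert 1 (step 1): P = [1];  Q = [1]
  Insert 6 (step 2): P = [1, 6];  Q = [1, 2]
  Insert 8 (step 3): P = [1, 6, 8];  Q = [1, 2, 3]
  Insert 3 (step 4): P = [1, 3, 8] / [6];  Q = [1, 2, 3] / [4]
  Insert 5 (step 5): P = [1, 3, 5] / [6, 8];  Q = [1, 2, 3] / [4, 5]
  Insert 4 (step 6): P = [1, 3, 4] / [5, 8] / [6];  Q = [1, 2, 3] / [4, 5] / [6]
  Insert 2 (step 7): P = [1, 2, 4] / [3, 8] / [5] / [6];  Q = [1, 2, 3] / [4, 5] / [6] / [7]
  Insert 7 (step 8): P = [1, 2, 4, 7] / [3, 8] / [5] / [6];  Q = [1, 2, 3, 8] / [4, 5] / [6] / [7]
Final shape: (4, 2, 1, 1).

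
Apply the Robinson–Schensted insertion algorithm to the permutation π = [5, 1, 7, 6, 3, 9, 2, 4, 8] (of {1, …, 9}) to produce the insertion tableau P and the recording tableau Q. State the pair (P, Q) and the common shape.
P = [1, 2, 4, 8] / [3, 6, 9] / [5] / [7];  Q = [1, 3, 6, 9] / [2, 4, 8] / [5] / [7];  common shape = (4, 3, 1, 1)

Row-insert the values π_1, π_2, … into P one at a time, bumping the leftmost entry strictly greater than the inserted value down to the next row. The recording tableau Q records, in position (i, j), the step at which that cell was added to P.
  Insert 5 (step 1): P = [5];  Q = [1]
  Insert 1 (step 2): P = [1] / [5];  Q = [1] / [2]
  Insert 7 (step 3): P = [1, 7] / [5];  Q = [1, 3] / [2]
  Insert 6 (step 4): P = [1, 6] / [5, 7];  Q = [1, 3] / [2, 4]
  Insert 3 (step 5): P = [1, 3] / [5, 6] / [7];  Q = [1, 3] / [2, 4] / [5]
  Insert 9 (step 6): P = [1, 3, 9] / [5, 6] / [7];  Q = [1, 3, 6] / [2, 4] / [5]
  Insert 2 (step 7): P = [1, 2, 9] / [3, 6] / [5] / [7];  Q = [1, 3, 6] / [2, 4] / [5] / [7]
  Insert 4 (step 8): P = [1, 2, 4] / [3, 6, 9] / [5] / [7];  Q = [1, 3, 6] / [2, 4, 8] / [5] / [7]
  Insert 8 (step 9): P = [1, 2, 4, 8] / [3, 6, 9] / [5] / [7];  Q = [1, 3, 6, 9] / [2, 4, 8] / [5] / [7]
Final shape: (4, 3, 1, 1).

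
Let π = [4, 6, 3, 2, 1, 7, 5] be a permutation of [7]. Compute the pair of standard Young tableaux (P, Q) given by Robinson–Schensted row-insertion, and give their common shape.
P = [1, 5, 7] / [2, 6] / [3] / [4];  Q = [1, 2, 6] / [3, 7] / [4] / [5];  common shape = (3, 2, 1, 1)

Row-insert the values π_1, π_2, … into P one at a time, bumping the leftmost entry strictly greater than the inserted value down to the next row. The recording tableau Q records, in position (i, j), the step at which that cell was added to P.
  Insert 4 (step 1): P = [4];  Q = [1]
  Insert 6 (step 2): P = [4, 6];  Q = [1, 2]
  Insert 3 (step 3): P = [3, 6] / [4];  Q = [1, 2] / [3]
  Insert 2 (step 4): P = [2, 6] / [3] / [4];  Q = [1, 2] / [3] / [4]
  Insert 1 (step 5): P = [1, 6] / [2] / [3] / [4];  Q = [1, 2] / [3] / [4] / [5]
  Insert 7 (step 6): P = [1, 6, 7] / [2] / [3] / [4];  Q = [1, 2, 6] / [3] / [4] / [5]
  Insert 5 (step 7): P = [1, 5, 7] / [2, 6] / [3] / [4];  Q = [1, 2, 6] / [3, 7] / [4] / [5]
Final shape: (3, 2, 1, 1).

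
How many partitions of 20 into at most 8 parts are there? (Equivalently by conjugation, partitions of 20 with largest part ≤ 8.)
p(20, parts ≤ 8) = 434

Use the recurrence p(n, m) = p(n, m−1) + p(n−m, m): either the largest part is < m (count p(n, m−1)) or the largest part is exactly m (remove one copy of m, count p(n−m, m)). With p(0, ·) = 1 this gives p(20, parts ≤ 8) = 434. (By conjugating Young diagrams, this also counts partitions of 20 into at most 8 parts.)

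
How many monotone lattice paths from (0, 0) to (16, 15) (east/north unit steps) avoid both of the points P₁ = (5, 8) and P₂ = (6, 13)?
Number of paths = 258301647

Inclusion–exclusion. Total paths: C(31, 16) = 300540195. Through P₁: C(13, 5)·C(18, 11) = 40957488. Through P₂: C(19, 6)·C(12, 10) = 1790712. Since P₁ is strictly southwest of P₂, a monotone path through both must visit P₁ then P₂; paths through both = C(13, 5)·C(6, 1)·C(12, 10) = 509652. Avoid both = 300540195 − 40957488 − 1790712 + 509652 = 258301647.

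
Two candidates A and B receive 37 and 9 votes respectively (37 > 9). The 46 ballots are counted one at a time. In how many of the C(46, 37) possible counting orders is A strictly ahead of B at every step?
Strict-lead orderings = 670609940

Total orderings of the 46 votes with 37 for A: C(46, 37) = 1101716330. By the Bertrand ballot formula (Cycle Lemma / reflection principle), the number of orderings in which A is strictly ahead of B throughout is (p − q)/(p + q) · C(p + q, p) = (37 − 9)/(37 + 9) · 1101716330 = 670609940.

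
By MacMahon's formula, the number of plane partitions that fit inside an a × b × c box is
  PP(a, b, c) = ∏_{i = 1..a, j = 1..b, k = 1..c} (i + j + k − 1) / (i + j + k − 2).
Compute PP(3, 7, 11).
PP(3, 7, 11) = 431621592480

Evaluate the triple product over i = 1..3, j = 1..7, k = 1..11. The factors are (2/1) · (3/2) · (4/3) · (5/4) · (6/5) · (7/6) · (8/7) · (9/8) · … (231 factors total). The numerators and denominators telescope so the product is an integer; carrying out the multiplication exactly gives PP(3, 7, 11) = 431621592480.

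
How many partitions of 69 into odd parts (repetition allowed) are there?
p_odd(69) = 27130

Enumerate partitions using only odd parts via the recurrence o(n, m) = o(n, m−2) + o(n−m, m) over odd m, starting from the largest odd part ≤ n. This gives p_odd(69) = 27130. (Euler's theorem: equals the count of distinct-part partitions.)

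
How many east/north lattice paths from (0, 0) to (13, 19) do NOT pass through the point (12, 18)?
Number of paths = 174387150

Total paths from (0, 0) to (13, 19): C(32, 13) = 347373600. Paths through (12, 18): (paths (0, 0) → (12, 18)) × (paths (12, 18) → (13, 19)) = C(30, 12) · C(2, 1) = 86493225 · 2 = 172986450. Avoidance count = 347373600 − 172986450 = 174387150.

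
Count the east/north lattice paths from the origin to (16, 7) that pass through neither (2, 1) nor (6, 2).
Number of paths = 89838

Inclusion–exclusion. Total paths: C(23, 16) = 245157. Through P₁: C(3, 2)·C(20, 14) = 116280. Through P₂: C(8, 6)·C(15, 10) = 84084. Since P₁ is strictly southwest of P₂, a monotone path through both must visit P₁ then P₂; paths through both = C(3, 2)·C(5, 4)·C(15, 10) = 45045. Avoid both = 245157 − 116280 − 84084 + 45045 = 89838.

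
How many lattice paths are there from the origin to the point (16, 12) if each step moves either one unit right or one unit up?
Number of paths = 30421755

A monotone lattice path from (0, 0) to (16, 12) consists of 16 east steps and 12 north steps in some order, so it is determined by which 16 of the 28 steps are east. The count is C(28, 16) = 30421755.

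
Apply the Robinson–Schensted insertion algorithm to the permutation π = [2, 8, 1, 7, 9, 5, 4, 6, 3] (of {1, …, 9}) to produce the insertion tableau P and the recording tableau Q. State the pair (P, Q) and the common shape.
P = [1, 3, 6] / [2, 4, 9] / [5] / [7] / [8];  Q = [1, 2, 5] / [3, 4, 8] / [6] / [7] / [9];  common shape = (3, 3, 1, 1, 1)

Row-insert the values π_1, π_2, … into P one at a time, bumping the leftmost entry strictly greater than the inserted value down to the next row. The recording tableau Q records, in position (i, j), the step at which that cell was added to P.
  Insert 2 (step 1): P = [2];  Q = [1]
  Insert 8 (step 2): P = [2, 8];  Q = [1, 2]
  Insert 1 (step 3): P = [1, 8] / [2];  Q = [1, 2] / [3]
  Insert 7 (step 4): P = [1, 7] / [2, 8];  Q = [1, 2] / [3, 4]
  Insert 9 (step 5): P = [1, 7, 9] / [2, 8];  Q = [1, 2, 5] / [3, 4]
  Insert 5 (step 6): P = [1, 5, 9] / [2, 7] / [8];  Q = [1, 2, 5] / [3, 4] / [6]
  Insert 4 (step 7): P = [1, 4, 9] / [2, 5] / [7] / [8];  Q = [1, 2, 5] / [3, 4] / [6] / [7]
  Insert 6 (step 8): P = [1, 4, 6] / [2, 5, 9] / [7] / [8];  Q = [1, 2, 5] / [3, 4, 8] / [6] / [7]
  Insert 3 (step 9): P = [1, 3, 6] / [2, 4, 9] / [5] / [7] / [8];  Q = [1, 2, 5] / [3, 4, 8] / [6] / [7] / [9]
Final shape: (3, 3, 1, 1, 1).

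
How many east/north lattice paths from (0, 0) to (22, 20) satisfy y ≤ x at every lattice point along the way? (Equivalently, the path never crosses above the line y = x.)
Number of paths = 67016296620

By the reflection principle (André's argument), the number of monotone paths to (22, 20) with n ≤ m that never go above y = x is C(42, 22) − C(42, 23) = 513791607420 − 446775310800 = 67016296620.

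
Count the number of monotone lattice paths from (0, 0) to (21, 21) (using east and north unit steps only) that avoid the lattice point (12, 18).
Number of paths = 519229364940

Total paths from (0, 0) to (21, 21): C(42, 21) = 538257874440. Paths through (12, 18): (paths (0, 0) → (12, 18)) × (paths (12, 18) → (21, 21)) = C(30, 12) · C(12, 9) = 86493225 · 220 = 19028509500. Avoidance count = 538257874440 − 19028509500 = 519229364940.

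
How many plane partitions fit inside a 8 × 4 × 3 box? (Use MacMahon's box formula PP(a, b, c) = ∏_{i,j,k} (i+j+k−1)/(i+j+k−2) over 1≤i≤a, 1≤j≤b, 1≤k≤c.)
PP(8, 4, 3) = 4723719

Evaluate the triple product over i = 1..8, j = 1..4, k = 1..3. The factors are (2/1) · (3/2) · (4/3) · (3/2) · (4/3) · (5/4) · (4/3) · (5/4) · … (96 factors total). The numerators and denominators telescope so the product is an integer; carrying out the multiplication exactly gives PP(8, 4, 3) = 4723719.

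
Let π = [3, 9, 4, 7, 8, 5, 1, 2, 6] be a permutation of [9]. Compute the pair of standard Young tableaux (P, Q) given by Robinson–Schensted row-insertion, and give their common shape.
P = [1, 2, 5, 6] / [3, 4, 8] / [7] / [9];  Q = [1, 2, 4, 5] / [3, 8, 9] / [6] / [7];  common shape = (4, 3, 1, 1)

Row-insert the values π_1, π_2, … into P one at a time, bumping the leftmost entry strictly greater than the inserted value down to the next row. The recording tableau Q records, in position (i, j), the step at which that cell was added to P.
  Insert 3 (step 1): P = [3];  Q = [1]
  Insert 9 (step 2): P = [3, 9];  Q = [1, 2]
  Insert 4 (step 3): P = [3, 4] / [9];  Q = [1, 2] / [3]
  Insert 7 (step 4): P = [3, 4, 7] / [9];  Q = [1, 2, 4] / [3]
  Insert 8 (step 5): P = [3, 4, 7, 8] / [9];  Q = [1, 2, 4, 5] / [3]
  Insert 5 (step 6): P = [3, 4, 5, 8] / [7] / [9];  Q = [1, 2, 4, 5] / [3] / [6]
  Insert 1 (step 7): P = [1, 4, 5, 8] / [3] / [7] / [9];  Q = [1, 2, 4, 5] / [3] / [6] / [7]
  Insert 2 (step 8): P = [1, 2, 5, 8] / [3, 4] / [7] / [9];  Q = [1, 2, 4, 5] / [3, 8] / [6] / [7]
  Insert 6 (step 9): P = [1, 2, 5, 6] / [3, 4, 8] / [7] / [9];  Q = [1, 2, 4, 5] / [3, 8, 9] / [6] / [7]
Final shape: (4, 3, 1, 1).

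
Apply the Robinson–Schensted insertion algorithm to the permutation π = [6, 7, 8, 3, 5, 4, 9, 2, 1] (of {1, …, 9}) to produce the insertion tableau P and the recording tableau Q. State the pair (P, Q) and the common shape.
P = [1, 4, 8, 9] / [2, 7] / [3] / [5] / [6];  Q = [1, 2, 3, 7] / [4, 5] / [6] / [8] / [9];  common shape = (4, 2, 1, 1, 1)

Row-insert the values π_1, π_2, … into P one at a time, bumping the leftmost entry strictly greater than the inserted value down to the next row. The recording tableau Q records, in position (i, j), the step at which that cell was added to P.
  Insert 6 (step 1): P = [6];  Q = [1]
  Insert 7 (step 2): P = [6, 7];  Q = [1, 2]
  Insert 8 (step 3): P = [6, 7, 8];  Q = [1, 2, 3]
  Insert 3 (step 4): P = [3, 7, 8] / [6];  Q = [1, 2, 3] / [4]
  Insert 5 (step 5): P = [3, 5, 8] / [6, 7];  Q = [1, 2, 3] / [4, 5]
  Insert 4 (step 6): P = [3, 4, 8] / [5, 7] / [6];  Q = [1, 2, 3] / [4, 5] / [6]
  Insert 9 (step 7): P = [3, 4, 8, 9] / [5, 7] / [6];  Q = [1, 2, 3, 7] / [4, 5] / [6]
  Insert 2 (step 8): P = [2, 4, 8, 9] / [3, 7] / [5] / [6];  Q = [1, 2, 3, 7] / [4, 5] / [6] / [8]
  Insert 1 (step 9): P = [1, 4, 8, 9] / [2, 7] / [3] / [5] / [6];  Q = [1, 2, 3, 7] / [4, 5] / [6] / [8] / [9]
Final shape: (4, 2, 1, 1, 1).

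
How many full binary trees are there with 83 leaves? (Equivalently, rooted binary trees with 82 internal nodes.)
C_82 = 17526585015616776834735140517915655636396234280

These full binary trees are counted by the Catalan number C_n = (1/(n + 1)) · C(2n, n). For n = 82: C_82 = (1/83) · C(164, 82) = 1454706556296192477283016662986999417820887445240/83 = 17526585015616776834735140517915655636396234280.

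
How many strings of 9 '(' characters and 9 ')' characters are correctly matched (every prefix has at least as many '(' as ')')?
C_9 = 4862

These balanced parentheses are counted by the Catalan number C_n = (1/(n + 1)) · C(2n, n). For n = 9: C_9 = (1/10) · C(18, 9) = 48620/10 = 4862.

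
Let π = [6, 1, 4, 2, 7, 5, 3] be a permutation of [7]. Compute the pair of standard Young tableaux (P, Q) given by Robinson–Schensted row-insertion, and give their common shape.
P = [1, 2, 3] / [4, 5] / [6, 7];  Q = [1, 3, 5] / [2, 6] / [4, 7];  common shape = (3, 2, 2)

Row-insert the values π_1, π_2, … into P one at a time, bumping the leftmost entry strictly greater than the inserted value down to the next row. The recording tableau Q records, in position (i, j), the step at which that cell was added to P.
  Insert 6 (step 1): P = [6];  Q = [1]
  Insert 1 (step 2): P = [1] / [6];  Q = [1] / [2]
  Insert 4 (step 3): P = [1, 4] / [6];  Q = [1, 3] / [2]
  Insert 2 (step 4): P = [1, 2] / [4] / [6];  Q = [1, 3] / [2] / [4]
  Insert 7 (step 5): P = [1, 2, 7] / [4] / [6];  Q = [1, 3, 5] / [2] / [4]
  Insert 5 (step 6): P = [1, 2, 5] / [4, 7] / [6];  Q = [1, 3, 5] / [2, 6] / [4]
  Insert 3 (step 7): P = [1, 2, 3] / [4, 5] / [6, 7];  Q = [1, 3, 5] / [2, 6] / [4, 7]
Final shape: (3, 2, 2).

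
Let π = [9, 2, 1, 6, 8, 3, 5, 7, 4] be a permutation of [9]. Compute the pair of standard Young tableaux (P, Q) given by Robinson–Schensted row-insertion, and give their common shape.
P = [1, 3, 4, 7] / [2, 5, 8] / [6] / [9];  Q = [1, 4, 5, 8] / [2, 6, 7] / [3] / [9];  common shape = (4, 3, 1, 1)

Row-insert the values π_1, π_2, … into P one at a time, bumping the leftmost entry strictly greater than the inserted value down to the next row. The recording tableau Q records, in position (i, j), the step at which that cell was added to P.
  Insert 9 (step 1): P = [9];  Q = [1]
  Insert 2 (step 2): P = [2] / [9];  Q = [1] / [2]
  Insert 1 (step 3): P = [1] / [2] / [9];  Q = [1] / [2] / [3]
  Insert 6 (step 4): P = [1, 6] / [2] / [9];  Q = [1, 4] / [2] / [3]
  Insert 8 (step 5): P = [1, 6, 8] / [2] / [9];  Q = [1, 4, 5] / [2] / [3]
  Insert 3 (step 6): P = [1, 3, 8] / [2, 6] / [9];  Q = [1, 4, 5] / [2, 6] / [3]
  Insert 5 (step 7): P = [1, 3, 5] / [2, 6, 8] / [9];  Q = [1, 4, 5] / [2, 6, 7] / [3]
  Insert 7 (step 8): P = [1, 3, 5, 7] / [2, 6, 8] / [9];  Q = [1, 4, 5, 8] / [2, 6, 7] / [3]
  Insert 4 (step 9): P = [1, 3, 4, 7] / [2, 5, 8] / [6] / [9];  Q = [1, 4, 5, 8] / [2, 6, 7] / [3] / [9]
Final shape: (4, 3, 1, 1).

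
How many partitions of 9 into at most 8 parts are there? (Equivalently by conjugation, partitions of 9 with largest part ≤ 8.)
p(9, parts ≤ 8) = 29

Partitions of 9 with all parts ≤ 8: 8+1, 7+2, 7+1+1, 6+3, 6+2+1, 6+1+1+1, 5+4, 5+3+1, 5+2+2, 5+2+1+1, 5+1+1+1+1, 4+4+1, 4+3+2, 4+3+1+1, 4+2+2+1, 4+2+1+1+1, 4+1+1+1+1+1, 3+3+3, 3+3+2+1, 3+3+1+1+1, 3+2+2+2, 3+2+2+1+1, 3+2+1+1+1+1, 3+1+1+1+1+1+1, 2+2+2+2+1, 2+2+2+1+1+1, 2+2+1+1+1+1+1, 2+1+1+1+1+1+1+1, 1+1+1+1+1+1+1+1+1. Count = 29.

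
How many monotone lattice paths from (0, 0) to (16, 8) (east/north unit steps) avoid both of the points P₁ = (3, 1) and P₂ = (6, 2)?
Number of paths = 329295

Inclusion–exclusion. Total paths: C(24, 16) = 735471. Through P₁: C(4, 3)·C(20, 13) = 310080. Through P₂: C(8, 6)·C(16, 10) = 224224. Since P₁ is strictly southwest of P₂, a monotone path through both must visit P₁ then P₂; paths through both = C(4, 3)·C(4, 3)·C(16, 10) = 128128. Avoid both = 735471 − 310080 − 224224 + 128128 = 329295.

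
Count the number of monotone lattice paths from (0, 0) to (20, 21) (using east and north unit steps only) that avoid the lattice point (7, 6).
Number of paths = 204878190660

Total paths from (0, 0) to (20, 21): C(41, 20) = 269128937220. Paths through (7, 6): (paths (0, 0) → (7, 6)) × (paths (7, 6) → (20, 21)) = C(13, 7) · C(28, 13) = 1716 · 37442160 = 64250746560. Avoidance count = 269128937220 − 64250746560 = 204878190660.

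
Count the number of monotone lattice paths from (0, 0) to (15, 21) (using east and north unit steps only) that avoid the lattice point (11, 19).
Number of paths = 4748493060

Total paths from (0, 0) to (15, 21): C(36, 15) = 5567902560. Paths through (11, 19): (paths (0, 0) → (11, 19)) × (paths (11, 19) → (15, 21)) = C(30, 11) · C(6, 4) = 54627300 · 15 = 819409500. Avoidance count = 5567902560 − 819409500 = 4748493060.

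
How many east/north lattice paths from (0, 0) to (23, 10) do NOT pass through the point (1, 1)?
Number of paths = 52240890

Total paths from (0, 0) to (23, 10): C(33, 23) = 92561040. Paths through (1, 1): (paths (0, 0) → (1, 1)) × (paths (1, 1) → (23, 10)) = C(2, 1) · C(31, 22) = 2 · 20160075 = 40320150. Avoidance count = 92561040 − 40320150 = 52240890.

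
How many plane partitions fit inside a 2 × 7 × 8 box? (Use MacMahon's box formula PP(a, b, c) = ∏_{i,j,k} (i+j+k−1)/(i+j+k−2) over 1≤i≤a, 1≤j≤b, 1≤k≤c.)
PP(2, 7, 8) = 9202050

Evaluate the triple product over i = 1..2, j = 1..7, k = 1..8. The factors are (2/1) · (3/2) · (4/3) · (5/4) · (6/5) · (7/6) · (8/7) · (9/8) · … (112 factors total). The numerators and denominators telescope so the product is an integer; carrying out the multiplication exactly gives PP(2, 7, 8) = 9202050.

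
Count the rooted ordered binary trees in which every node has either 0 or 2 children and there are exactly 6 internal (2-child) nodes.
C_6 = 132

These full binary trees are counted by the Catalan number C_n = (1/(n + 1)) · C(2n, n). For n = 6: C_6 = (1/7) · C(12, 6) = 924/7 = 132.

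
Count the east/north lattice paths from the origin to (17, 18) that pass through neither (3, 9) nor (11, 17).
Number of paths = 4227286390

Inclusion–exclusion. Total paths: C(35, 17) = 4537567650. Through P₁: C(12, 3)·C(23, 14) = 179781800. Through P₂: C(28, 11)·C(7, 6) = 150319260. Since P₁ is strictly southwest of P₂, a monotone path through both must visit P₁ then P₂; paths through both = C(12, 3)·C(16, 8)·C(7, 6) = 19819800. Avoid both = 4537567650 − 179781800 − 150319260 + 19819800 = 4227286390.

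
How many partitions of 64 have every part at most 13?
p(64, parts ≤ 13) = 669555

Use the recurrence p(n, m) = p(n, m−1) + p(n−m, m): either the largest part is < m (count p(n, m−1)) or the largest part is exactly m (remove one copy of m, count p(n−m, m)). With p(0, ·) = 1 this gives p(64, parts ≤ 13) = 669555. (By conjugating Young diagrams, this also counts partitions of 64 into at most 13 parts.)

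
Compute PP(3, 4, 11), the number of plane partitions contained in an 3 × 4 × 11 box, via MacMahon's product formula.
PP(3, 4, 11) = 78835120

Evaluate the triple product over i = 1..3, j = 1..4, k = 1..11. The factors are (2/1) · (3/2) · (4/3) · (5/4) · (6/5) · (7/6) · (8/7) · (9/8) · … (132 factors total). The numerators and denominators telescope so the product is an integer; carrying out the multiplication exactly gives PP(3, 4, 11) = 78835120.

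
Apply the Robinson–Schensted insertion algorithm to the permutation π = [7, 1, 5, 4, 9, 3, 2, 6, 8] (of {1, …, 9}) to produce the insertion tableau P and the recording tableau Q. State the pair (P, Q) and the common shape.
P = [1, 2, 6, 8] / [3, 9] / [4] / [5] / [7];  Q = [1, 3, 5, 9] / [2, 8] / [4] / [6] / [7];  common shape = (4, 2, 1, 1, 1)

Row-insert the values π_1, π_2, … into P one at a time, bumping the leftmost entry strictly greater than the inserted value down to the next row. The recording tableau Q records, in position (i, j), the step at which that cell was added to P.
  Insert 7 (step 1): P = [7];  Q = [1]
  Insert 1 (step 2): P = [1] / [7];  Q = [1] / [2]
  Insert 5 (step 3): P = [1, 5] / [7];  Q = [1, 3] / [2]
  Insert 4 (step 4): P = [1, 4] / [5] / [7];  Q = [1, 3] / [2] / [4]
  Insert 9 (step 5): P = [1, 4, 9] / [5] / [7];  Q = [1, 3, 5] / [2] / [4]
  Insert 3 (step 6): P = [1, 3, 9] / [4] / [5] / [7];  Q = [1, 3, 5] / [2] / [4] / [6]
  Insert 2 (step 7): P = [1, 2, 9] / [3] / [4] / [5] / [7];  Q = [1, 3, 5] / [2] / [4] / [6] / [7]
  Insert 6 (step 8): P = [1, 2, 6] / [3, 9] / [4] / [5] / [7];  Q = [1, 3, 5] / [2, 8] / [4] / [6] / [7]
  Insert 8 (step 9): P = [1, 2, 6, 8] / [3, 9] / [4] / [5] / [7];  Q = [1, 3, 5, 9] / [2, 8] / [4] / [6] / [7]
Final shape: (4, 2, 1, 1, 1).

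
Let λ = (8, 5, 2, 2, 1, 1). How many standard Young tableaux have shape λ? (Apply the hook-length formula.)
# SYT of shape (8, 5, 2, 2, 1, 1) = 28651392

Hook-length formula: f^λ = n! / Π hook(c), product over all cells c of the Young diagram. For λ = (8, 5, 2, 2, 1, 1), n = 19 boxes. Hook lengths by row (left-to-right, top-to-bottom): [13, 10, 7, 6, 5, 3, 2, 1]; [9, 6, 3, 2, 1]; [5, 2]; [4, 1]; [2]; [1]. Product of hooks = 4245696000. So f^λ = 19! / 4245696000 = 121645100408832000 / 4245696000 = 28651392.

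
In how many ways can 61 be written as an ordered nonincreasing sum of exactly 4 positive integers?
p(61, 4 parts) = 1650

Partitions of n into exactly k parts are in bijection with partitions of n − k into at most k parts (subtract 1 from each part). So p(61, exactly 4) = p(57, parts ≤ 4). Computing via the recurrence p(m, j) = p(m, j−1) + p(m−j, j) gives 1650.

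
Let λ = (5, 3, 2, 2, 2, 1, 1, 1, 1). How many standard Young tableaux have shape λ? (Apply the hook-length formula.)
# SYT of shape (5, 3, 2, 2, 2, 1, 1, 1, 1) = 3180870

Hook-length formula: f^λ = n! / Π hook(c), product over all cells c of the Young diagram. For λ = (5, 3, 2, 2, 2, 1, 1, 1, 1), n = 18 boxes. Hook lengths by row (left-to-right, top-to-bottom): [13, 8, 4, 2, 1]; [10, 5, 1]; [8, 3]; [7, 2]; [6, 1]; [4]; [3]; [2]; [1]. Product of hooks = 2012774400. So f^λ = 18! / 2012774400 = 6402373705728000 / 2012774400 = 3180870.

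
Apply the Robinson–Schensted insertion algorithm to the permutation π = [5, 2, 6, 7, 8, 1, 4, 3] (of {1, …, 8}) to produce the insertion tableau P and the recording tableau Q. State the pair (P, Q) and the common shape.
P = [1, 3, 7, 8] / [2, 4] / [5, 6];  Q = [1, 3, 4, 5] / [2, 7] / [6, 8];  common shape = (4, 2, 2)

Row-insert the values π_1, π_2, … into P one at a time, bumping the leftmost entry strictly greater than the inserted value down to the next row. The recording tableau Q records, in position (i, j), the step at which that cell was added to P.
  Insert 5 (step 1): P = [5];  Q = [1]
  Insert 2 (step 2): P = [2] / [5];  Q = [1] / [2]
  Insert 6 (step 3): P = [2, 6] / [5];  Q = [1, 3] / [2]
  Insert 7 (step 4): P = [2, 6, 7] / [5];  Q = [1, 3, 4] / [2]
  Insert 8 (step 5): P = [2, 6, 7, 8] / [5];  Q = [1, 3, 4, 5] / [2]
  Insert 1 (step 6): P = [1, 6, 7, 8] / [2] / [5];  Q = [1, 3, 4, 5] / [2] / [6]
  Insert 4 (step 7): P = [1, 4, 7, 8] / [2, 6] / [5];  Q = [1, 3, 4, 5] / [2, 7] / [6]
  Insert 3 (step 8): P = [1, 3, 7, 8] / [2, 4] / [5, 6];  Q = [1, 3, 4, 5] / [2, 7] / [6, 8]
Final shape: (4, 2, 2).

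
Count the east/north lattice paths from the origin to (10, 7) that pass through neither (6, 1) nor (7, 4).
Number of paths = 11938

Inclusion–exclusion. Total paths: C(17, 10) = 19448. Through P₁: C(7, 6)·C(10, 4) = 1470. Through P₂: C(11, 7)·C(6, 3) = 6600. Since P₁ is strictly southwest of P₂, a monotone path through both must visit P₁ then P₂; paths through both = C(7, 6)·C(4, 1)·C(6, 3) = 560. Avoid both = 19448 − 1470 − 6600 + 560 = 11938.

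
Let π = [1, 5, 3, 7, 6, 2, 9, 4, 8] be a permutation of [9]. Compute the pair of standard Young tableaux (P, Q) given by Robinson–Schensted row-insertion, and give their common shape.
P = [1, 2, 4, 8] / [3, 6, 9] / [5, 7];  Q = [1, 2, 4, 7] / [3, 5, 9] / [6, 8];  common shape = (4, 3, 2)

Row-insert the values π_1, π_2, … into P one at a time, bumping the leftmost entry strictly greater than the inserted value down to the next row. The recording tableau Q records, in position (i, j), the step at which that cell was added to P.
  Insert 1 (step 1): P = [1];  Q = [1]
  Insert 5 (step 2): P = [1, 5];  Q = [1, 2]
  Insert 3 (step 3): P = [1, 3] / [5];  Q = [1, 2] / [3]
  Insert 7 (step 4): P = [1, 3, 7] / [5];  Q = [1, 2, 4] / [3]
  Insert 6 (step 5): P = [1, 3, 6] / [5, 7];  Q = [1, 2, 4] / [3, 5]
  Insert 2 (step 6): P = [1, 2, 6] / [3, 7] / [5];  Q = [1, 2, 4] / [3, 5] / [6]
  Insert 9 (step 7): P = [1, 2, 6, 9] / [3, 7] / [5];  Q = [1, 2, 4, 7] / [3, 5] / [6]
  Insert 4 (step 8): P = [1, 2, 4, 9] / [3, 6] / [5, 7];  Q = [1, 2, 4, 7] / [3, 5] / [6, 8]
  Insert 8 (step 9): P = [1, 2, 4, 8] / [3, 6, 9] / [5, 7];  Q = [1, 2, 4, 7] / [3, 5, 9] / [6, 8]
Final shape: (4, 3, 2).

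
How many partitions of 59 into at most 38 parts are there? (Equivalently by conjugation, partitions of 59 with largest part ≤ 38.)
p(59, parts ≤ 38) = 829106

Use the recurrence p(n, m) = p(n, m−1) + p(n−m, m): either the largest part is < m (count p(n, m−1)) or the largest part is exactly m (remove one copy of m, count p(n−m, m)). With p(0, ·) = 1 this gives p(59, parts ≤ 38) = 829106. (By conjugating Young diagrams, this also counts partitions of 59 into at most 38 parts.)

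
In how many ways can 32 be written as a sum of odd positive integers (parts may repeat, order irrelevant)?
p_odd(32) = 390

Enumerate partitions using only odd parts via the recurrence o(n, m) = o(n, m−2) + o(n−m, m) over odd m, starting from the largest odd part ≤ n. This gives p_odd(32) = 390. (Euler's theorem: equals the count of distinct-part partitions.)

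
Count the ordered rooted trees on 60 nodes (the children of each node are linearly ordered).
C_59 = 405944995127576985730643443367112

These ordered rooted trees are counted by the Catalan number C_n = (1/(n + 1)) · C(2n, n). For n = 59: C_59 = (1/60) · C(118, 59) = 24356699707654619143838606602026720/60 = 405944995127576985730643443367112.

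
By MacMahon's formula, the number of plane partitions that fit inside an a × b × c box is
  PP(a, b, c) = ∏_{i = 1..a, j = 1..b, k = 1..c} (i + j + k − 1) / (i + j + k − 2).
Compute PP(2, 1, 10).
PP(2, 1, 10) = 66

Evaluate the triple product over i = 1..2, j = 1..1, k = 1..10. The factors are (2/1) · (3/2) · (4/3) · (5/4) · (6/5) · (7/6) · (8/7) · (9/8) · … (20 factors total). The numerators and denominators telescope so the product is an integer; carrying out the multiplication exactly gives PP(2, 1, 10) = 66.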